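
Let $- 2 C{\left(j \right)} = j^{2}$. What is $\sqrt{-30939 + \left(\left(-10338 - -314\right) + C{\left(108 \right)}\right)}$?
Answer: $7 i \sqrt{955} \approx 216.32 i$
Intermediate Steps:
$C{\left(j \right)} = - \frac{j^{2}}{2}$
$\sqrt{-30939 + \left(\left(-10338 - -314\right) + C{\left(108 \right)}\right)} = \sqrt{-30939 - \left(10024 + \frac{108^{2}}{2}\right)} = \sqrt{-30939 + \left(\left(-10338 + 314\right) - 5832\right)} = \sqrt{-30939 - 15856} = \sqrt{-46795} = 7 i \sqrt{955}$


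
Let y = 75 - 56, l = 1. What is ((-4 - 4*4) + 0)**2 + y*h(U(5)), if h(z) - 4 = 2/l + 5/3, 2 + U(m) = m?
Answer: 1637/3 ≈ 545.67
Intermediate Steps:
U(m) = -2 + m
h(z) = 23/3 (h(z) = 4 + (2/1 + 5/3) = 4 + (2*1 + 5*(1/3)) = 4 + (2 + 5/3) = 4 + 11/3 = 23/3)
y = 19
((-4 - 4*4) + 0)**2 + y*h(U(5)) = ((-4 - 4*4) + 0)**2 + 19*(23/3) = ((-4 - 16) + 0)**2 + 437/3 = (-20 + 0)**2 + 437/3 = (-20)**2 + 437/3 = 400 + 437/3 = 1637/3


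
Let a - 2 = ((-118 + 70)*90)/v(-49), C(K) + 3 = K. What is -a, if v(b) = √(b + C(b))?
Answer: -2 - 4320*I*√101/101 ≈ -2.0 - 429.86*I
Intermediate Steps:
C(K) = -3 + K
v(b) = √(-3 + 2*b) (v(b) = √(b + (-3 + b)) = √(-3 + 2*b))
a = 2 + 4320*I*√101/101 (a = 2 + ((-118 + 70)*90)/(√(-3 + 2*(-49))) = 2 + (-48*90)/(√(-3 - 98)) = 2 - 4320*(-I*√101/101) = 2 - (-4320)*I*√101/101 = 2 + 4320*I*√101/101 ≈ 2.0 + 429.86*I)
-a = -(2 + 4320*I*√101/101) = -2 - 4320*I*√101/101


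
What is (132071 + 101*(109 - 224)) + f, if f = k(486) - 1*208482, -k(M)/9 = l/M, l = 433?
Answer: -4753837/54 ≈ -88034.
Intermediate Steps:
k(M) = -3897/M
f = -11258461/54 (f = -3897/486 - 1*208482 = -3897*1/486 - 208482 = -433/54 - 208482 = -11258461/54 ≈ -2.0849e+5)
(132071 + 101*(109 - 224)) + f = (132071 + 101*(109 - 224)) - 11258461/54 = (132071 + 101*(-115)) - 11258461/54 = (132071 - 11615) - 11258461/54 = 120456 - 11258461/54 = -4753837/54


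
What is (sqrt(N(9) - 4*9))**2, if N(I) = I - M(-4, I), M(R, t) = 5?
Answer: -32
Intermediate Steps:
N(I) = -5 + I (N(I) = I - 1*5 = I - 5 = -5 + I)
(sqrt(N(9) - 4*9))**2 = (sqrt((-5 + 9) - 4*9))**2 = (sqrt(4 - 36))**2 = (sqrt(-32))**2 = (4*I*sqrt(2))**2 = -32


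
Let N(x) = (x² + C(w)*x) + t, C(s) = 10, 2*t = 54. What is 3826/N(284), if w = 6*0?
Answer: 3826/83523 ≈ 0.045808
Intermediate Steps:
w = 0
t = 27 (t = (½)*54 = 27)
N(x) = 27 + x² + 10*x (N(x) = (x² + 10*x) + 27 = 27 + x² + 10*x)
3826/N(284) = 3826/(27 + 284² + 10*284) = 3826/(27 + 80656 + 2840) = 3826/83523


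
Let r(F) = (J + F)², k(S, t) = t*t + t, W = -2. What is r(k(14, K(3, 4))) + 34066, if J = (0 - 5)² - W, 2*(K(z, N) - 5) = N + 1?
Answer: 676825/16 ≈ 42302.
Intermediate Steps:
K(z, N) = 11/2 + N/2 (K(z, N) = 5 + (N + 1)/2 = 5 + (1 + N)/2 = 5 + (½ + N/2) = 11/2 + N/2)
k(S, t) = t + t² (k(S, t) = t² + t = t + t²)
J = 27 (J = (0 - 5)² - 1*(-2) = (-5)² + 2 = 25 + 2 = 27)
r(F) = (27 + F)²
r(k(14, K(3, 4))) + 34066 = (27 + (11/2 + (½)*4)*(1 + (11/2 + (½)*4)))² + 34066 = (27 + (11/2 + 2)*(1 + (11/2 + 2)))² + 34066 = (27 + 15*(1 + 15/2)/2)² + 34066 = (27 + (15/2)*(17/2))² + 34066 = (27 + 255/4)² + 34066 = (363/4)² + 34066 = 131769/16 + 34066 = 676825/16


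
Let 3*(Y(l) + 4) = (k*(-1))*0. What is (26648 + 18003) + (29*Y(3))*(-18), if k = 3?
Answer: 46739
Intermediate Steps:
Y(l) = -4 (Y(l) = -4 + ((3*(-1))*0)/3 = -4 + (-3*0)/3 = -4 + (1/3)*0 = -4 + 0 = -4)
(26648 + 18003) + (29*Y(3))*(-18) = (26648 + 18003) + (29*(-4))*(-18) = 44651 - 116*(-18) = 44651 + 2088 = 46739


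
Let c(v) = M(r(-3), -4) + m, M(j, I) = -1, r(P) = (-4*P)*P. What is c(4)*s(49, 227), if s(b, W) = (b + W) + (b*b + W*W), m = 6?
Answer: 271030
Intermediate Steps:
r(P) = -4*P**2
s(b, W) = W + b + W**2 + b**2 (s(b, W) = (W + b) + (b**2 + W**2) = (W + b) + (W**2 + b**2) = W + b + W**2 + b**2)
c(v) = 5 (c(v) = -1 + 6 = 5)
c(4)*s(49, 227) = 5*(227 + 49 + 227**2 + 49**2) = 5*(227 + 49 + 51529 + 2401) = 5*54206 = 271030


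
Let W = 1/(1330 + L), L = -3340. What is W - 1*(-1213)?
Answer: 2438129/2010 ≈ 1213.0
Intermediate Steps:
W = -1/2010 (W = 1/(1330 - 3340) = 1/(-2010) = -1/2010 ≈ -0.00049751)
W - 1*(-1213) = -1/2010 - 1*(-1213) = -1/2010 + 1213 = 2438129/2010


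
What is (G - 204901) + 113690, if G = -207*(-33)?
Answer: -84380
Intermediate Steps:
G = 6831
(G - 204901) + 113690 = (6831 - 204901) + 113690 = -198070 + 113690 = -84380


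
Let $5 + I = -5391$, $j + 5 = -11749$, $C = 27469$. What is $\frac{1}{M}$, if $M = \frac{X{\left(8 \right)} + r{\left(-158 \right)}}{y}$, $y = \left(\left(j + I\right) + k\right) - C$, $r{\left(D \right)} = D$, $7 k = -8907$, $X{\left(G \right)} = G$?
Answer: $\frac{10708}{35} \approx 305.94$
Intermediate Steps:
$j = -11754$ ($j = -5 - 11749 = -11754$)
$I = -5396$ ($I = -5 - 5391 = -5396$)
$k = - \frac{8907}{7}$ ($k = \frac{1}{7} \left(-8907\right) = - \frac{8907}{7} \approx -1272.4$)
$y = - \frac{321240}{7}$ ($y = \left(\left(-11754 - 5396\right) - \frac{8907}{7}\right) - 27469 = \left(-17150 - \frac{8907}{7}\right) - 27469 = - \frac{128957}{7} - 27469 = - \frac{321240}{7} \approx -45891.0$)
$M = \frac{35}{10708}$ ($M = \frac{8 - 158}{- \frac{321240}{7}} = \left(-150\right) \left(- \frac{7}{321240}\right) = \frac{35}{10708} \approx 0.0032686$)
$\frac{1}{M} = \frac{1}{\frac{35}{10708}} = \frac{10708}{35}$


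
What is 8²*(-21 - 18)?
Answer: -2496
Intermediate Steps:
8²*(-21 - 18) = 64*(-39) = -2496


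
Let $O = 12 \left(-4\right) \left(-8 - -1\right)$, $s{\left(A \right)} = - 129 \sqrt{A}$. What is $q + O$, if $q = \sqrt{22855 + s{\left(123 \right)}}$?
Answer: $336 + \sqrt{22855 - 129 \sqrt{123}} \approx 482.37$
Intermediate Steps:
$O = 336$ ($O = - 48 \left(-8 + 1\right) = \left(-48\right) \left(-7\right) = 336$)
$q = \sqrt{22855 - 129 \sqrt{123}} \approx 146.37$
$q + O = \sqrt{22855 - 129 \sqrt{123}} + 336 = 336 + \sqrt{22855 - 129 \sqrt{123}}$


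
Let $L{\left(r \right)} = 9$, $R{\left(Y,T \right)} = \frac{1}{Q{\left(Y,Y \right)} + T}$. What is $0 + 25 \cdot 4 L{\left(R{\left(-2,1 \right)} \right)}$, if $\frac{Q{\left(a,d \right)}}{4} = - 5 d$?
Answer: $900$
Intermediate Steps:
$Q{\left(a,d \right)} = - 20 d$ ($Q{\left(a,d \right)} = 4 \left(- 5 d\right) = - 20 d$)
$R{\left(Y,T \right)} = \frac{1}{T - 20 Y}$ ($R{\left(Y,T \right)} = \frac{1}{- 20 Y + T} = \frac{1}{T - 20 Y}$)
$0 + 25 \cdot 4 L{\left(R{\left(-2,1 \right)} \right)} = 0 + 25 \cdot 4 \cdot 9 = 0 + 100 \cdot 9 = 0 + 900 = 900$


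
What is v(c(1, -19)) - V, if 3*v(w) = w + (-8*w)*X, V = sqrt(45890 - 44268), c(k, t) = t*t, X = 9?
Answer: -25631/3 - sqrt(1622) ≈ -8583.9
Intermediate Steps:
c(k, t) = t**2
V = sqrt(1622) ≈ 40.274
v(w) = -71*w/3 (v(w) = (w - 8*w*9)/3 = (w - 72*w)/3 = (-71*w)/3 = -71*w/3)
v(c(1, -19)) - V = -71/3*(-19)**2 - sqrt(1622) = -71/3*361 - sqrt(1622) = -25631/3 - sqrt(1622)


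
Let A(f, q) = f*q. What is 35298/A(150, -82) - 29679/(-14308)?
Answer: -11666007/14665700 ≈ -0.79546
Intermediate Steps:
35298/A(150, -82) - 29679/(-14308) = 35298/((150*(-82))) - 29679/(-14308) = 35298/(-12300) - 29679*(-1/14308) = 35298*(-1/12300) + 29679/14308 = -5883/2050 + 29679/14308 = -11666007/14665700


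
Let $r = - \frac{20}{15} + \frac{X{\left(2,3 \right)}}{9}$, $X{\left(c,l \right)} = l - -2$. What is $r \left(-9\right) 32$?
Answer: $224$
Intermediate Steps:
$X{\left(c,l \right)} = 2 + l$ ($X{\left(c,l \right)} = l + 2 = 2 + l$)
$r = - \frac{7}{9}$ ($r = - \frac{20}{15} + \frac{2 + 3}{9} = \left(-20\right) \frac{1}{15} + 5 \cdot \frac{1}{9} = - \frac{4}{3} + \frac{5}{9} = - \frac{7}{9} \approx -0.77778$)
$r \left(-9\right) 32 = \left(- \frac{7}{9}\right) \left(-9\right) 32 = 7 \cdot 32 = 224$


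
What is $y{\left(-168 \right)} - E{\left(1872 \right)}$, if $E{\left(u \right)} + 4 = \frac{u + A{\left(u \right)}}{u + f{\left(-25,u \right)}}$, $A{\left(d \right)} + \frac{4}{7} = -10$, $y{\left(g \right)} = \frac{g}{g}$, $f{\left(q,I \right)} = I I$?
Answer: $\frac{61352965}{12271896} \approx 4.9995$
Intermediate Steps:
$f{\left(q,I \right)} = I^{2}$
$y{\left(g \right)} = 1$
$A{\left(d \right)} = - \frac{74}{7}$ ($A{\left(d \right)} = - \frac{4}{7} - 10 = - \frac{74}{7}$)
$E{\left(u \right)} = -4 + \frac{- \frac{74}{7} + u}{u + u^{2}}$ ($E{\left(u \right)} = -4 + \frac{u - \frac{74}{7}}{u + u^{2}} = -4 + \frac{- \frac{74}{7} + u}{u + u^{2}}$)
$y{\left(-168 \right)} - E{\left(1872 \right)} = 1 - \frac{-74 - 28 \cdot 1872^{2} - 39312}{7 \cdot 1872 \left(1 + 1872\right)} = 1 - \frac{1}{7} \cdot \frac{1}{1872} \cdot \frac{1}{1873} \left(-74 - 98122752 - 39312\right) = 1 - \frac{1}{7} \cdot \frac{1}{1872} \cdot \frac{1}{1873} \left(-98162138\right) = 1 - - \frac{49081069}{12271896} = 1 + \frac{49081069}{12271896} = \frac{61352965}{12271896}$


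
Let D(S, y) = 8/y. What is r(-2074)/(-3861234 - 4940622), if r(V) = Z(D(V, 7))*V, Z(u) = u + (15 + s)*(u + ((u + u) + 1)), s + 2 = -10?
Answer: 104737/30806496 ≈ 0.0033998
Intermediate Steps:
s = -12 (s = -2 - 10 = -12)
Z(u) = 3 + 10*u (Z(u) = u + (15 - 12)*(u + ((u + u) + 1)) = u + 3*(u + (2*u + 1)) = u + 3*(u + (1 + 2*u)) = u + 3*(1 + 3*u) = u + (3 + 9*u) = 3 + 10*u)
r(V) = 101*V/7 (r(V) = (3 + 10*(8/7))*V = (3 + 80/7)*V = 101*V/7)
r(-2074)/(-3861234 - 4940622) = ((101/7)*(-2074))/(-3861234 - 4940622) = -209474/7/(-8801856) = -209474/7*(-1/8801856) = 104737/30806496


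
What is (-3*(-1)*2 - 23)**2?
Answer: 289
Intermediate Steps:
(-3*(-1)*2 - 23)**2 = (3*2 - 23)**2 = (6 - 23)**2 = (-17)**2 = 289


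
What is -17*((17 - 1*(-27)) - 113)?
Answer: 1173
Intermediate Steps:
-17*((17 - 1*(-27)) - 113) = -17*((17 + 27) - 113) = -17*(44 - 113) = -17*(-69) = 1173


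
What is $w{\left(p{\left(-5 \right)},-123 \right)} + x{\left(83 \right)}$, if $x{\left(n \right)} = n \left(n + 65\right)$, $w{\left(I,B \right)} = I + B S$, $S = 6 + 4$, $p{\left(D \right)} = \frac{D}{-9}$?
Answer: $\frac{99491}{9} \approx 11055.0$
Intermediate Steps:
$p{\left(D \right)} = - \frac{D}{9}$ ($p{\left(D \right)} = D \left(- \frac{1}{9}\right) = - \frac{D}{9}$)
$S = 10$
$w{\left(I,B \right)} = I + 10 B$ ($w{\left(I,B \right)} = I + B 10 = I + 10 B$)
$x{\left(n \right)} = n \left(65 + n\right)$
$w{\left(p{\left(-5 \right)},-123 \right)} + x{\left(83 \right)} = \left(\left(- \frac{1}{9}\right) \left(-5\right) + 10 \left(-123\right)\right) + 83 \left(65 + 83\right) = \left(\frac{5}{9} - 1230\right) + 83 \cdot 148 = - \frac{11065}{9} + 12284 = \frac{99491}{9}$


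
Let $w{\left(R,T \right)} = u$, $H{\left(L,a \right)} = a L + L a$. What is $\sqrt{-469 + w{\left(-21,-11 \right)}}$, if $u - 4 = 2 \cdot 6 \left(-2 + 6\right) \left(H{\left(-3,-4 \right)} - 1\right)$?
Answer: $3 \sqrt{71} \approx 25.278$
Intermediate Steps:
$H{\left(L,a \right)} = 2 L a$ ($H{\left(L,a \right)} = L a + L a = 2 L a$)
$u = 1108$ ($u = 4 + 2 \cdot 6 \left(-2 + 6\right) \left(2 \left(-3\right) \left(-4\right) - 1\right) = 4 + 12 \cdot 4 \left(24 - 1\right) = 4 + 12 \cdot 4 \cdot 23 = 4 + 12 \cdot 92 = 4 + 1104 = 1108$)
$w{\left(R,T \right)} = 1108$
$\sqrt{-469 + w{\left(-21,-11 \right)}} = \sqrt{-469 + 1108} = \sqrt{639} = 3 \sqrt{71}$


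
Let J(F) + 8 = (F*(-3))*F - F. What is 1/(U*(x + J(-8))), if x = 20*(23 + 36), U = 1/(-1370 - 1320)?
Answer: -1345/494 ≈ -2.7227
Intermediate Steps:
U = -1/2690 (U = 1/(-2690) = -1/2690 ≈ -0.00037175)
x = 1180 (x = 20*59 = 1180)
J(F) = -8 - F - 3*F² (J(F) = -8 + ((F*(-3))*F - F) = -8 + ((-3*F)*F - F) = -8 + (-3*F² - F) = -8 + (-F - 3*F²) = -8 - F - 3*F²)
1/(U*(x + J(-8))) = 1/((-1/2690)*(1180 + (-8 - 1*(-8) - 3*(-8)²))) = -2690/(1180 + (-8 + 8 - 3*64)) = -2690/(1180 + (-8 + 8 - 192)) = -2690/(1180 - 192) = -2690/988 = -2690*1/988 = -1345/494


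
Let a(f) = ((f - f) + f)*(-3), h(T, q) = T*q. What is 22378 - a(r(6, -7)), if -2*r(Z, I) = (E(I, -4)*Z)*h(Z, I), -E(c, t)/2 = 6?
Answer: 17842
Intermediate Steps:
E(c, t) = -12 (E(c, t) = -2*6 = -12)
r(Z, I) = 6*I*Z**2 (r(Z, I) = -(-12*Z)*Z*I/2 = -(-12*Z)*I*Z/2 = -(-6)*I*Z**2 = 6*I*Z**2)
a(f) = -3*f (a(f) = (0 + f)*(-3) = f*(-3) = -3*f)
22378 - a(r(6, -7)) = 22378 - (-3)*6*(-7)*6**2 = 22378 - (-3)*6*(-7)*36 = 22378 - (-3)*(-1512) = 22378 - 1*4536 = 22378 - 4536 = 17842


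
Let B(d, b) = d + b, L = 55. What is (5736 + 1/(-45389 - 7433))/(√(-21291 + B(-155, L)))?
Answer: -302986991*I*√21391/1129915402 ≈ -39.219*I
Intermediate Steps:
B(d, b) = b + d
(5736 + 1/(-45389 - 7433))/(√(-21291 + B(-155, L))) = (5736 + 1/(-45389 - 7433))/(√(-21291 + (55 - 155))) = (5736 + 1/(-52822))/(√(-21291 - 100)) = (5736 - 1/52822)/(√(-21391)) = 302986991/(52822*((I*√21391))) = 302986991*(-I*√21391/21391)/52822 = -302986991*I*√21391/1129915402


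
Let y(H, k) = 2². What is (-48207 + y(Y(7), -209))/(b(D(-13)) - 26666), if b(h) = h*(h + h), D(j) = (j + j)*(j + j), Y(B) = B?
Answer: -48203/887286 ≈ -0.054326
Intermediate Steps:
D(j) = 4*j² (D(j) = (2*j)*(2*j) = 4*j²)
b(h) = 2*h² (b(h) = h*(2*h) = 2*h²)
y(H, k) = 4
(-48207 + y(Y(7), -209))/(b(D(-13)) - 26666) = (-48207 + 4)/(2*(4*(-13)²)² - 26666) = -48203/(2*(4*169)² - 26666) = -48203/(2*676² - 26666) = -48203/(2*456976 - 26666) = -48203/(913952 - 26666) = -48203/887286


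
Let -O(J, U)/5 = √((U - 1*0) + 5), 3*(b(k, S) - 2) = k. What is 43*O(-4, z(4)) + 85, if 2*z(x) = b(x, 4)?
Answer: 85 - 430*√15/3 ≈ -470.13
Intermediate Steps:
b(k, S) = 2 + k/3
z(x) = 1 + x/6 (z(x) = (2 + x/3)/2 = 1 + x/6)
O(J, U) = -5*√(5 + U) (O(J, U) = -5*√((U - 1*0) + 5) = -5*√((U + 0) + 5) = -5*√(U + 5) = -5*√(5 + U))
43*O(-4, z(4)) + 85 = 43*(-5*√(5 + (1 + (⅙)*4))) + 85 = 43*(-5*√(5 + (1 + ⅔))) + 85 = 43*(-5*√(5 + 5/3)) + 85 = 43*(-10*√15/3) + 85 = -430*√15/3 + 85 = 85 - 430*√15/3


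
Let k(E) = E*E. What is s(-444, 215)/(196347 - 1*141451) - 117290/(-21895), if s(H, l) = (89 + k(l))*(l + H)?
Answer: -22577756003/120194792 ≈ -187.84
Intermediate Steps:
k(E) = E**2
s(H, l) = (89 + l**2)*(H + l) (s(H, l) = (89 + l**2)*(l + H) = (89 + l**2)*(H + l))
s(-444, 215)/(196347 - 1*141451) - 117290/(-21895) = (215**3 + 89*(-444) + 89*215 - 444*215**2)/(196347 - 1*141451) - 117290/(-21895) = (9938375 - 39516 + 19135 - 444*46225)/(196347 - 141451) - 117290*(-1/21895) = (9938375 - 39516 + 19135 - 20523900)/54896 + 23458/4379 = -10605906*1/54896 + 23458/4379 = -5302953/27448 + 23458/4379 = -22577756003/120194792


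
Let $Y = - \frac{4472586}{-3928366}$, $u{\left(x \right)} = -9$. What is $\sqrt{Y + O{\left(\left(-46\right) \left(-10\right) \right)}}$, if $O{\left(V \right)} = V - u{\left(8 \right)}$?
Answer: $\frac{22 \sqrt{3747523671190}}{1964183} \approx 21.683$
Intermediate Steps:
$Y = \frac{2236293}{1964183}$ ($Y = \left(-4472586\right) \left(- \frac{1}{3928366}\right) = \frac{2236293}{1964183} \approx 1.1385$)
$O{\left(V \right)} = 9 + V$ ($O{\left(V \right)} = V - -9 = V + 9 = 9 + V$)
$\sqrt{Y + O{\left(\left(-46\right) \left(-10\right) \right)}} = \sqrt{\frac{2236293}{1964183} + \left(9 - -460\right)} = \sqrt{\frac{2236293}{1964183} + \left(9 + 460\right)} = \sqrt{\frac{2236293}{1964183} + 469} = \sqrt{\frac{923438120}{1964183}} = \frac{22 \sqrt{3747523671190}}{1964183}$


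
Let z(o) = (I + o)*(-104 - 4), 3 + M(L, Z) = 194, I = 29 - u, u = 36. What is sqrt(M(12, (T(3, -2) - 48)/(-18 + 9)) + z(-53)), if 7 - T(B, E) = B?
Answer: sqrt(6671) ≈ 81.676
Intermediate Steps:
T(B, E) = 7 - B
I = -7 (I = 29 - 1*36 = 29 - 36 = -7)
M(L, Z) = 191 (M(L, Z) = -3 + 194 = 191)
z(o) = 756 - 108*o (z(o) = (-7 + o)*(-104 - 4) = (-7 + o)*(-108) = 756 - 108*o)
sqrt(M(12, (T(3, -2) - 48)/(-18 + 9)) + z(-53)) = sqrt(191 + (756 - 108*(-53))) = sqrt(191 + (756 + 5724)) = sqrt(191 + 6480) = sqrt(6671)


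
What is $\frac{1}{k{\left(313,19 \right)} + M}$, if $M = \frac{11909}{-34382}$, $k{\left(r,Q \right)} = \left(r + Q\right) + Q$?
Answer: $\frac{34382}{12056173} \approx 0.0028518$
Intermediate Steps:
$k{\left(r,Q \right)} = r + 2 Q$ ($k{\left(r,Q \right)} = \left(Q + r\right) + Q = r + 2 Q$)
$M = - \frac{11909}{34382}$ ($M = 11909 \left(- \frac{1}{34382}\right) = - \frac{11909}{34382} \approx -0.34637$)
$\frac{1}{k{\left(313,19 \right)} + M} = \frac{1}{\left(313 + 2 \cdot 19\right) - \frac{11909}{34382}} = \frac{1}{\left(313 + 38\right) - \frac{11909}{34382}} = \frac{1}{351 - \frac{11909}{34382}} = \frac{1}{\frac{12056173}{34382}} = \frac{34382}{12056173}$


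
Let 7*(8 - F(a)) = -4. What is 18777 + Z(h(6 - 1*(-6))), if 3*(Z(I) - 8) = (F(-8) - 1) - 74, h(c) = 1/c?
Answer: 131340/7 ≈ 18763.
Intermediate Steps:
F(a) = 60/7 (F(a) = 8 - ⅐*(-4) = 8 + 4/7 = 60/7)
Z(I) = -99/7 (Z(I) = 8 + ((60/7 - 1) - 74)/3 = 8 + (53/7 - 74)/3 = 8 + (⅓)*(-465/7) = 8 - 155/7 = -99/7)
18777 + Z(h(6 - 1*(-6))) = 18777 - 99/7 = 131340/7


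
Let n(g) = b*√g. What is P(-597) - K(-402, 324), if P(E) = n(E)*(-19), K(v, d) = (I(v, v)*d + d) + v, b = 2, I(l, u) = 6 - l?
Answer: -132114 - 38*I*√597 ≈ -1.3211e+5 - 928.48*I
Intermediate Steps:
n(g) = 2*√g
K(v, d) = d + v + d*(6 - v) (K(v, d) = ((6 - v)*d + d) + v = (d*(6 - v) + d) + v = (d + d*(6 - v)) + v = d + v + d*(6 - v))
P(E) = -38*√E (P(E) = (2*√E)*(-19) = -38*√E)
P(-597) - K(-402, 324) = -38*I*√597 - (324 - 402 - 1*324*(-6 - 402)) = -38*I*√597 - (324 - 402 - 1*324*(-408)) = -38*I*√597 - (324 - 402 + 132192) = -38*I*√597 - 1*132114 = -38*I*√597 - 132114 = -132114 - 38*I*√597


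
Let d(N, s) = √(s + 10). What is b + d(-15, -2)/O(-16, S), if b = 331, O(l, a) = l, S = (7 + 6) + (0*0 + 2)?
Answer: 331 - √2/8 ≈ 330.82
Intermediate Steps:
d(N, s) = √(10 + s)
S = 15 (S = 13 + (0 + 2) = 13 + 2 = 15)
b + d(-15, -2)/O(-16, S) = 331 + √(10 - 2)/(-16) = 331 + √8*(-1/16) = 331 + (2*√2)*(-1/16) = 331 - √2/8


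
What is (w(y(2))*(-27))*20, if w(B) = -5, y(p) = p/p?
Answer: 2700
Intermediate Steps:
y(p) = 1
(w(y(2))*(-27))*20 = -5*(-27)*20 = 135*20 = 2700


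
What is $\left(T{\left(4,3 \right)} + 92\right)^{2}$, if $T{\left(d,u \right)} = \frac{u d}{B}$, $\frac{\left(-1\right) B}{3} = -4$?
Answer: $8649$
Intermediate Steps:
$B = 12$ ($B = \left(-3\right) \left(-4\right) = 12$)
$T{\left(d,u \right)} = \frac{d u}{12}$ ($T{\left(d,u \right)} = \frac{u d}{12} = d u \frac{1}{12} = \frac{d u}{12}$)
$\left(T{\left(4,3 \right)} + 92\right)^{2} = \left(\frac{1}{12} \cdot 4 \cdot 3 + 92\right)^{2} = \left(1 + 92\right)^{2} = 93^{2} = 8649$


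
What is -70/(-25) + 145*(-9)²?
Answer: 58739/5 ≈ 11748.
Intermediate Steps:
-70/(-25) + 145*(-9)² = -70*(-1/25) + 145*81 = 14/5 + 11745 = 58739/5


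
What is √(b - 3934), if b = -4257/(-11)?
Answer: I*√3547 ≈ 59.557*I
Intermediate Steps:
b = 387 (b = -4257*(-1)/11 = -129*(-3) = 387)
√(b - 3934) = √(387 - 3934) = √(-3547) = I*√3547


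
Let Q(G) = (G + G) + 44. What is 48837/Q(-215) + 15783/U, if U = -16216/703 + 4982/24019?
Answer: -30430048842603/37248011647 ≈ -816.96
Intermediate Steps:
Q(G) = 44 + 2*G (Q(G) = 2*G + 44 = 44 + 2*G)
U = -385989758/16885357 (U = -16216*1/703 + 4982*(1/24019) = -16216/703 + 4982/24019 = -385989758/16885357 ≈ -22.859)
48837/Q(-215) + 15783/U = 48837/(44 + 2*(-215)) + 15783/(-385989758/16885357) = 48837/(44 - 430) + 15783*(-16885357/385989758) = 48837/(-386) - 266501589531/385989758 = 48837*(-1/386) - 266501589531/385989758 = -48837/386 - 266501589531/385989758 = -30430048842603/37248011647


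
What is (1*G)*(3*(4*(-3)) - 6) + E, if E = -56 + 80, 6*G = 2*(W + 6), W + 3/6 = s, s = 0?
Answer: -53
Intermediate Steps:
W = -1/2 (W = -1/2 + 0 = -1/2 ≈ -0.50000)
G = 11/6 (G = (2*(-1/2 + 6))/6 = (2*(11/2))/6 = (1/6)*11 = 11/6 ≈ 1.8333)
E = 24
(1*G)*(3*(4*(-3)) - 6) + E = (1*(11/6))*(3*(4*(-3)) - 6) + 24 = 11*(3*(-12) - 6)/6 + 24 = 11*(-36 - 6)/6 + 24 = (11/6)*(-42) + 24 = -77 + 24 = -53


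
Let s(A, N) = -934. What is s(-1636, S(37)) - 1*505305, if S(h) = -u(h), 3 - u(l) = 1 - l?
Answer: -506239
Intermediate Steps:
u(l) = 2 + l (u(l) = 3 - (1 - l) = 3 + (-1 + l) = 2 + l)
S(h) = -2 - h (S(h) = -(2 + h) = -2 - h)
s(-1636, S(37)) - 1*505305 = -934 - 1*505305 = -934 - 505305 = -506239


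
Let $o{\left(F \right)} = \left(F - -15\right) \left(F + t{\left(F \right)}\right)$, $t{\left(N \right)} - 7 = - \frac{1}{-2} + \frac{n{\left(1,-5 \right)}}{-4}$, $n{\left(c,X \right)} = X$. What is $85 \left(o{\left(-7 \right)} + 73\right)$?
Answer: $7395$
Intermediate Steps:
$t{\left(N \right)} = \frac{35}{4}$ ($t{\left(N \right)} = 7 - \left(- \frac{1}{2} - \frac{5}{4}\right) = 7 - - \frac{7}{4} = 7 + \left(\frac{1}{2} + \frac{5}{4}\right) = 7 + \frac{7}{4} = \frac{35}{4}$)
$o{\left(F \right)} = \left(15 + F\right) \left(\frac{35}{4} + F\right)$ ($o{\left(F \right)} = \left(F - -15\right) \left(F + \frac{35}{4}\right) = \left(F + 15\right) \left(\frac{35}{4} + F\right) = \left(15 + F\right) \left(\frac{35}{4} + F\right)$)
$85 \left(o{\left(-7 \right)} + 73\right) = 85 \left(\left(\frac{525}{4} + \left(-7\right)^{2} + \frac{95}{4} \left(-7\right)\right) + 73\right) = 85 \left(\left(\frac{525}{4} + 49 - \frac{665}{4}\right) + 73\right) = 85 \left(14 + 73\right) = 85 \cdot 87 = 7395$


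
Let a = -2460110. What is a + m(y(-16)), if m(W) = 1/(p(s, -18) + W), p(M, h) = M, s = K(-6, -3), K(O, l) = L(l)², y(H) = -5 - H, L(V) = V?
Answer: -49202199/20 ≈ -2.4601e+6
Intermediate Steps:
K(O, l) = l²
s = 9 (s = (-3)² = 9)
m(W) = 1/(9 + W)
a + m(y(-16)) = -2460110 + 1/(9 + (-5 - 1*(-16))) = -2460110 + 1/(9 + (-5 + 16)) = -2460110 + 1/(9 + 11) = -2460110 + 1/20 = -49202199/20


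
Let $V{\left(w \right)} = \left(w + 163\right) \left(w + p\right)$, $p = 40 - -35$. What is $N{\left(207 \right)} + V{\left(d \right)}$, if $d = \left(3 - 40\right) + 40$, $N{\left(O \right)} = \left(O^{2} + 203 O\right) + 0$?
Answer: $97818$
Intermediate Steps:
$N{\left(O \right)} = O^{2} + 203 O$
$p = 75$ ($p = 40 + 35 = 75$)
$d = 3$ ($d = -37 + 40 = 3$)
$V{\left(w \right)} = \left(75 + w\right) \left(163 + w\right)$ ($V{\left(w \right)} = \left(w + 163\right) \left(w + 75\right) = \left(163 + w\right) \left(75 + w\right) = \left(75 + w\right) \left(163 + w\right)$)
$N{\left(207 \right)} + V{\left(d \right)} = 207 \left(203 + 207\right) + \left(12225 + 3^{2} + 238 \cdot 3\right) = 207 \cdot 410 + \left(12225 + 9 + 714\right) = 84870 + 12948 = 97818$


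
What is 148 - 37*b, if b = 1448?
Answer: -53428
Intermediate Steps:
148 - 37*b = 148 - 37*1448 = 148 - 53576 = -53428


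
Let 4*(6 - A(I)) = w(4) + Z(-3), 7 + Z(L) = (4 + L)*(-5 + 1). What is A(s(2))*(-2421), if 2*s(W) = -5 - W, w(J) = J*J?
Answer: -45999/4 ≈ -11500.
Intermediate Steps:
w(J) = J²
Z(L) = -23 - 4*L (Z(L) = -7 + (4 + L)*(-5 + 1) = -7 + (4 + L)*(-4) = -7 + (-16 - 4*L) = -23 - 4*L)
s(W) = -5/2 - W/2 (s(W) = (-5 - W)/2 = -5/2 - W/2)
A(I) = 19/4 (A(I) = 6 - (4² + (-23 - 4*(-3)))/4 = 6 - (16 + (-23 + 12))/4 = 6 - (16 - 11)/4 = 6 - ¼*5 = 6 - 5/4 = 19/4)
A(s(2))*(-2421) = (19/4)*(-2421) = -45999/4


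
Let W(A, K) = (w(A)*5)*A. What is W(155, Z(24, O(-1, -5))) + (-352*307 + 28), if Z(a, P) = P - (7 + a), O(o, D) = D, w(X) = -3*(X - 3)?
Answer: -461436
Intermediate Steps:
w(X) = 9 - 3*X (w(X) = -3*(-3 + X) = 9 - 3*X)
Z(a, P) = -7 + P - a (Z(a, P) = P + (-7 - a) = -7 + P - a)
W(A, K) = A*(45 - 15*A) (W(A, K) = ((9 - 3*A)*5)*A = (45 - 15*A)*A = A*(45 - 15*A))
W(155, Z(24, O(-1, -5))) + (-352*307 + 28) = 15*155*(3 - 1*155) + (-352*307 + 28) = 15*155*(3 - 155) + (-108064 + 28) = 15*155*(-152) - 108036 = -353400 - 108036 = -461436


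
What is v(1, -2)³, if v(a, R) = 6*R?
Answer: -1728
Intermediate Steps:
v(1, -2)³ = (6*(-2))³ = (-12)³ = -1728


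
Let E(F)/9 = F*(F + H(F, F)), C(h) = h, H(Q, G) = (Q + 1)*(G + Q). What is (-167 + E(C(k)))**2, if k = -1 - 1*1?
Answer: 41209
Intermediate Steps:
k = -2 (k = -1 - 1 = -2)
H(Q, G) = (1 + Q)*(G + Q)
E(F) = 9*F*(2*F**2 + 3*F) (E(F) = 9*(F*(F + (F + F + F**2 + F*F))) = 9*(F*(F + (F + F + F**2 + F**2))) = 9*(F*(F + (2*F + 2*F**2))) = 9*(F*(2*F**2 + 3*F)) = 9*F*(2*F**2 + 3*F))
(-167 + E(C(k)))**2 = (-167 + (-2)**2*(27 + 18*(-2)))**2 = (-167 + 4*(27 - 36))**2 = (-167 + 4*(-9))**2 = (-167 - 36)**2 = (-203)**2 = 41209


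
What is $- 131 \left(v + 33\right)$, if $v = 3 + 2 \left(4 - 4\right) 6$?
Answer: $-4716$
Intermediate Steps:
$v = 3$ ($v = 3 + 2 \cdot 0 \cdot 6 = 3 + 2 \cdot 0 = 3 + 0 = 3$)
$- 131 \left(v + 33\right) = - 131 \left(3 + 33\right) = \left(-131\right) 36 = -4716$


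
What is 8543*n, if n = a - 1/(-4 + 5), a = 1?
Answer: 0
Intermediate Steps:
n = 0 (n = 1 - 1/(-4 + 5) = 1 - 1/1 = 1 - 1*1 = 1 - 1 = 0)
8543*n = 8543*0 = 0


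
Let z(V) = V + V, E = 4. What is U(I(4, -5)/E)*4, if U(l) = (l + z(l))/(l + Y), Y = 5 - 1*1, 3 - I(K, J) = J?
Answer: 4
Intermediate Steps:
I(K, J) = 3 - J
z(V) = 2*V
Y = 4 (Y = 5 - 1 = 4)
U(l) = 3*l/(4 + l) (U(l) = (l + 2*l)/(l + 4) = (3*l)/(4 + l) = 3*l/(4 + l))
U(I(4, -5)/E)*4 = (3*((3 - 1*(-5))/4)/(4 + (3 - 1*(-5))/4))*4 = (3*((3 + 5)*(¼))/(4 + (3 + 5)*(¼)))*4 = (3*(8*(¼))/(4 + 8*(¼)))*4 = (3*2/(4 + 2))*4 = (3*2/6)*4 = (3*2*(⅙))*4 = 1*4 = 4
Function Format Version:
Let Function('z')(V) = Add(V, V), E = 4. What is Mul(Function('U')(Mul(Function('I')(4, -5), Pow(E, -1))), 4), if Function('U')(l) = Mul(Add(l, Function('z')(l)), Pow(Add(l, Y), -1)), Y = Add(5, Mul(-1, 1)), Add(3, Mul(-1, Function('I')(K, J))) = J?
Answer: 4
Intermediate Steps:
Function('I')(K, J) = Add(3, Mul(-1, J))
Function('z')(V) = Mul(2, V)
Y = 4 (Y = Add(5, -1) = 4)
Function('U')(l) = Mul(3, l, Pow(Add(4, l), -1)) (Function('U')(l) = Mul(Add(l, Mul(2, l)), Pow(Add(l, 4), -1)) = Mul(Mul(3, l), Pow(Add(4, l), -1)) = Mul(3, l, Pow(Add(4, l), -1)))
Mul(Function('U')(Mul(Function('I')(4, -5), Pow(E, -1))), 4) = Mul(Mul(3, Mul(Add(3, Mul(-1, -5)), Pow(4, -1)), Pow(Add(4, Mul(Add(3, Mul(-1, -5)), Pow(4, -1))), -1)), 4) = Mul(Mul(3, Mul(Add(3, 5), Rational(1, 4)), Pow(Add(4, Mul(Add(3, 5), Rational(1, 4))), -1)), 4) = Mul(Mul(3, Mul(8, Rational(1, 4)), Pow(Add(4, Mul(8, Rational(1, 4))), -1)), 4) = Mul(Mul(3, 2, Pow(Add(4, 2), -1)), 4) = Mul(Mul(3, 2, Pow(6, -1)), 4) = Mul(Mul(3, 2, Rational(1, 6)), 4) = Mul(1, 4) = 4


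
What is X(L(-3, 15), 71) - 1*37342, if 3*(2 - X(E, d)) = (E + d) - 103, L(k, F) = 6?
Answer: -111994/3 ≈ -37331.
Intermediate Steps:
X(E, d) = 109/3 - E/3 - d/3 (X(E, d) = 2 - ((E + d) - 103)/3 = 2 - (-103 + E + d)/3 = 2 + (103/3 - E/3 - d/3) = 109/3 - E/3 - d/3)
X(L(-3, 15), 71) - 1*37342 = (109/3 - ⅓*6 - ⅓*71) - 1*37342 = (109/3 - 2 - 71/3) - 37342 = 32/3 - 37342 = -111994/3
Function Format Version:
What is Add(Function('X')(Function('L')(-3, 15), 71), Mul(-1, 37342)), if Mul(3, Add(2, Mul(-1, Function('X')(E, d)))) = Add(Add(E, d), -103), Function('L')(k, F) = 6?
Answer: Rational(-111994, 3) ≈ -37331.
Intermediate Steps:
Function('X')(E, d) = Add(Rational(109, 3), Mul(Rational(-1, 3), E), Mul(Rational(-1, 3), d)) (Function('X')(E, d) = Add(2, Mul(Rational(-1, 3), Add(Add(E, d), -103))) = Add(2, Mul(Rational(-1, 3), Add(-103, E, d))) = Add(2, Add(Rational(103, 3), Mul(Rational(-1, 3), E), Mul(Rational(-1, 3), d))) = Add(Rational(109, 3), Mul(Rational(-1, 3), E), Mul(Rational(-1, 3), d)))
Add(Function('X')(Function('L')(-3, 15), 71), Mul(-1, 37342)) = Add(Add(Rational(109, 3), Mul(Rational(-1, 3), 6), Mul(Rational(-1, 3), 71)), Mul(-1, 37342)) = Add(Add(Rational(109, 3), -2, Rational(-71, 3)), -37342) = Add(Rational(32, 3), -37342) = Rational(-111994, 3)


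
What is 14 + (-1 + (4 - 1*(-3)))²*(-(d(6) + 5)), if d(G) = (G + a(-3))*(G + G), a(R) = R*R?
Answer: -6646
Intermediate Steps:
a(R) = R²
d(G) = 2*G*(9 + G) (d(G) = (G + (-3)²)*(G + G) = (G + 9)*(2*G) = (9 + G)*(2*G) = 2*G*(9 + G))
14 + (-1 + (4 - 1*(-3)))²*(-(d(6) + 5)) = 14 + (-1 + (4 - 1*(-3)))²*(-(2*6*(9 + 6) + 5)) = 14 + (-1 + (4 + 3))²*(-(2*6*15 + 5)) = 14 + (-1 + 7)²*(-(180 + 5)) = 14 + 6²*(-1*185) = 14 + 36*(-185) = 14 - 6660 = -6646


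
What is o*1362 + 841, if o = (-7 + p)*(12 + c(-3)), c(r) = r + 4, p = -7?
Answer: -247043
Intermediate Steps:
c(r) = 4 + r
o = -182 (o = (-7 - 7)*(12 + (4 - 3)) = -14*(12 + 1) = -14*13 = -182)
o*1362 + 841 = -182*1362 + 841 = -247884 + 841 = -247043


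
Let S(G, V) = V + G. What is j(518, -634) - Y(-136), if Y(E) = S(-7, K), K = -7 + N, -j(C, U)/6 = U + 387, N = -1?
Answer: 1497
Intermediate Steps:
j(C, U) = -2322 - 6*U (j(C, U) = -6*(U + 387) = -6*(387 + U) = -2322 - 6*U)
K = -8 (K = -7 - 1 = -8)
S(G, V) = G + V
Y(E) = -15 (Y(E) = -7 - 8 = -15)
j(518, -634) - Y(-136) = (-2322 - 6*(-634)) - 1*(-15) = (-2322 + 3804) + 15 = 1482 + 15 = 1497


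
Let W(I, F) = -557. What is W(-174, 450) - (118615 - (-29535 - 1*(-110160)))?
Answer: -38547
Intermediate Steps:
W(-174, 450) - (118615 - (-29535 - 1*(-110160))) = -557 - (118615 - (-29535 - 1*(-110160))) = -557 - (118615 - (-29535 + 110160)) = -557 - (118615 - 1*80625) = -557 - (118615 - 80625) = -557 - 1*37990 = -557 - 37990 = -38547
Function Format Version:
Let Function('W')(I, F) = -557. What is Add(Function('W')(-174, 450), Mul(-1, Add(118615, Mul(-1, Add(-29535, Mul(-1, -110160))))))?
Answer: -38547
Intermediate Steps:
Add(Function('W')(-174, 450), Mul(-1, Add(118615, Mul(-1, Add(-29535, Mul(-1, -110160)))))) = Add(-557, Mul(-1, Add(118615, Mul(-1, Add(-29535, Mul(-1, -110160)))))) = Add(-557, Mul(-1, Add(118615, Mul(-1, Add(-29535, 110160))))) = Add(-557, Mul(-1, Add(118615, Mul(-1, 80625)))) = Add(-557, Mul(-1, Add(118615, -80625))) = Add(-557, Mul(-1, 37990)) = Add(-557, -37990) = -38547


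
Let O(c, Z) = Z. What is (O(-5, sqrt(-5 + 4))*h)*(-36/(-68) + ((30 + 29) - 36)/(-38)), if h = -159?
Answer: 7791*I/646 ≈ 12.06*I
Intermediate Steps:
(O(-5, sqrt(-5 + 4))*h)*(-36/(-68) + ((30 + 29) - 36)/(-38)) = (sqrt(-5 + 4)*(-159))*(-36/(-68) + ((30 + 29) - 36)/(-38)) = (sqrt(-1)*(-159))*(-36*(-1/68) + (59 - 36)*(-1/38)) = (I*(-159))*(9/17 + 23*(-1/38)) = (-159*I)*(9/17 - 23/38) = -159*I*(-49/646) = 7791*I/646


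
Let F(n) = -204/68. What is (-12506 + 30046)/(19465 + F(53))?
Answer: 8770/9731 ≈ 0.90124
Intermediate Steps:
F(n) = -3 (F(n) = -204*1/68 = -3)
(-12506 + 30046)/(19465 + F(53)) = (-12506 + 30046)/(19465 - 3) = 17540/19462 = 17540*(1/19462) = 8770/9731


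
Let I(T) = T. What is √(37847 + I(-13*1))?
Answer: √37834 ≈ 194.51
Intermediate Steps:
√(37847 + I(-13*1)) = √(37847 - 13*1) = √(37847 - 13) = √37834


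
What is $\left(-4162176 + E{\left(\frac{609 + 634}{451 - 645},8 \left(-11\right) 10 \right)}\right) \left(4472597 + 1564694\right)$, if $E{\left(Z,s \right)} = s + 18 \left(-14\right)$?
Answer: $-25135101918628$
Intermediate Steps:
$E{\left(Z,s \right)} = -252 + s$ ($E{\left(Z,s \right)} = s - 252 = -252 + s$)
$\left(-4162176 + E{\left(\frac{609 + 634}{451 - 645},8 \left(-11\right) 10 \right)}\right) \left(4472597 + 1564694\right) = \left(-4162176 + \left(-252 + 8 \left(-11\right) 10\right)\right) \left(4472597 + 1564694\right) = \left(-4162176 - 1132\right) 6037291 = \left(-4163308\right) 6037291 = -25135101918628$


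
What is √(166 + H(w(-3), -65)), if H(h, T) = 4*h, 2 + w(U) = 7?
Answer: √186 ≈ 13.638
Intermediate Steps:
w(U) = 5 (w(U) = -2 + 7 = 5)
√(166 + H(w(-3), -65)) = √(166 + 4*5) = √(166 + 20) = √186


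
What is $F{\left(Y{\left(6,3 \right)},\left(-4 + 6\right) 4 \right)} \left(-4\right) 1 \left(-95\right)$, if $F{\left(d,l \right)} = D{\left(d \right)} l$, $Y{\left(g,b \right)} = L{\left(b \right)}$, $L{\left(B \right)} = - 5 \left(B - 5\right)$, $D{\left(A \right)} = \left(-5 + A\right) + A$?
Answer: $45600$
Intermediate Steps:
$D{\left(A \right)} = -5 + 2 A$
$L{\left(B \right)} = 25 - 5 B$ ($L{\left(B \right)} = - 5 \left(-5 + B\right) = 25 - 5 B$)
$Y{\left(g,b \right)} = 25 - 5 b$
$F{\left(d,l \right)} = l \left(-5 + 2 d\right)$ ($F{\left(d,l \right)} = \left(-5 + 2 d\right) l = l \left(-5 + 2 d\right)$)
$F{\left(Y{\left(6,3 \right)},\left(-4 + 6\right) 4 \right)} \left(-4\right) 1 \left(-95\right) = \left(-4 + 6\right) 4 \left(-5 + 2 \left(25 - 15\right)\right) \left(-4\right) 1 \left(-95\right) = 2 \cdot 4 \left(-5 + 2 \left(25 - 15\right)\right) \left(-4\right) 1 \left(-95\right) = 8 \left(-5 + 2 \cdot 10\right) \left(-4\right) 1 \left(-95\right) = 8 \left(-5 + 20\right) \left(-4\right) 1 \left(-95\right) = 8 \cdot 15 \left(-4\right) 1 \left(-95\right) = 120 \left(-4\right) 1 \left(-95\right) = \left(-480\right) 1 \left(-95\right) = \left(-480\right) \left(-95\right) = 45600$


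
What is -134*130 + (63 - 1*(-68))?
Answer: -17289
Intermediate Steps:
-134*130 + (63 - 1*(-68)) = -17420 + (63 + 68) = -17420 + 131 = -17289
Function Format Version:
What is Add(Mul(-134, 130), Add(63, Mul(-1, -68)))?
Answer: -17289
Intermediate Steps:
Add(Mul(-134, 130), Add(63, Mul(-1, -68))) = Add(-17420, Add(63, 68)) = Add(-17420, 131) = -17289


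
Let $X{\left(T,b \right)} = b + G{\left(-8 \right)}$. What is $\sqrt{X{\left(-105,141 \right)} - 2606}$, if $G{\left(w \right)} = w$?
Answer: $i \sqrt{2473} \approx 49.729 i$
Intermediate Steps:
$X{\left(T,b \right)} = -8 + b$ ($X{\left(T,b \right)} = b - 8 = -8 + b$)
$\sqrt{X{\left(-105,141 \right)} - 2606} = \sqrt{\left(-8 + 141\right) - 2606} = \sqrt{133 - 2606} = \sqrt{-2473} = i \sqrt{2473}$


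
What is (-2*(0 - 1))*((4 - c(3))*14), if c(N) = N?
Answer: 28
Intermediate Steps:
(-2*(0 - 1))*((4 - c(3))*14) = (-2*(0 - 1))*((4 - 1*3)*14) = (-2*(-1))*((4 - 3)*14) = 2*(1*14) = 2*14 = 28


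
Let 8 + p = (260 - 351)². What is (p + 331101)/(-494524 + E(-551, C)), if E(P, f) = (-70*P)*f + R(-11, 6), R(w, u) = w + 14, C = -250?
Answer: -339374/10137021 ≈ -0.033479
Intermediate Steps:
R(w, u) = 14 + w
E(P, f) = 3 - 70*P*f (E(P, f) = (-70*P)*f + (14 - 11) = -70*P*f + 3 = 3 - 70*P*f)
p = 8273 (p = -8 + (260 - 351)² = -8 + (-91)² = -8 + 8281 = 8273)
(p + 331101)/(-494524 + E(-551, C)) = (8273 + 331101)/(-494524 + (3 - 70*(-551)*(-250))) = 339374/(-494524 + (3 - 9642500)) = 339374/(-494524 - 9642497) = 339374/(-10137021) = 339374*(-1/10137021) = -339374/10137021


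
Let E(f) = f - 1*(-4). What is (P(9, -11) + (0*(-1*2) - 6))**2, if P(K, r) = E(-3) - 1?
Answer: 36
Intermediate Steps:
E(f) = 4 + f (E(f) = f + 4 = 4 + f)
P(K, r) = 0 (P(K, r) = (4 - 3) - 1 = 1 - 1 = 0)
(P(9, -11) + (0*(-1*2) - 6))**2 = (0 + (0*(-1*2) - 6))**2 = (0 + (0*(-2) - 6))**2 = (0 + (0 - 6))**2 = (0 - 6)**2 = (-6)**2 = 36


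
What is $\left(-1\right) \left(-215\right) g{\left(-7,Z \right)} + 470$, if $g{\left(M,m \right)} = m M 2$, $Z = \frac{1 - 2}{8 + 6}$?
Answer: $685$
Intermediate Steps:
$Z = - \frac{1}{14} \approx -0.071429$
$g{\left(M,m \right)} = 2 M m$ ($g{\left(M,m \right)} = M m 2 = 2 M m$)
$\left(-1\right) \left(-215\right) g{\left(-7,Z \right)} + 470 = \left(-1\right) \left(-215\right) 2 \left(-7\right) \left(- \frac{1}{14}\right) + 470 = 215 \cdot 1 + 470 = 215 + 470 = 685$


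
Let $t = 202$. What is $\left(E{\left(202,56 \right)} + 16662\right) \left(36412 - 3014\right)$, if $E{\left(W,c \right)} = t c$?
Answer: $934275652$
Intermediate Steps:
$E{\left(W,c \right)} = 202 c$
$\left(E{\left(202,56 \right)} + 16662\right) \left(36412 - 3014\right) = \left(202 \cdot 56 + 16662\right) \left(36412 - 3014\right) = \left(11312 + 16662\right) 33398 = 27974 \cdot 33398 = 934275652$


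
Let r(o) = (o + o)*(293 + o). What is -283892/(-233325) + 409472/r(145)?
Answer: 2193333604/493949025 ≈ 4.4404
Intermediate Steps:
r(o) = 2*o*(293 + o) (r(o) = (2*o)*(293 + o) = 2*o*(293 + o))
-283892/(-233325) + 409472/r(145) = -283892/(-233325) + 409472/((2*145*(293 + 145))) = -283892*(-1/233325) + 409472/((2*145*438)) = 283892/233325 + 409472/127020 = 283892/233325 + 409472*(1/127020) = 283892/233325 + 102368/31755 = 2193333604/493949025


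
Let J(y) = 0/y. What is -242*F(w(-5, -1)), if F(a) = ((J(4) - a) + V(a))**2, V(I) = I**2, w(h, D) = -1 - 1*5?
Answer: -426888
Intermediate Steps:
J(y) = 0
w(h, D) = -6 (w(h, D) = -1 - 5 = -6)
F(a) = (a**2 - a)**2 (F(a) = ((0 - a) + a**2)**2 = (-a + a**2)**2 = (a**2 - a)**2)
-242*F(w(-5, -1)) = -242*(-6)**2*(-1 - 6)**2 = -8712*(-7)**2 = -8712*49 = -242*1764 = -426888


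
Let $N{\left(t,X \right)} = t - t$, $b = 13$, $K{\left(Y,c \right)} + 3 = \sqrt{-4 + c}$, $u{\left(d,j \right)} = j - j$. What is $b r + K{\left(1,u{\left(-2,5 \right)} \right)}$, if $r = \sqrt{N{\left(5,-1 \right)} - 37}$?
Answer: $-3 + 2 i + 13 i \sqrt{37} \approx -3.0 + 81.076 i$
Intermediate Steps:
$u{\left(d,j \right)} = 0$
$K{\left(Y,c \right)} = -3 + \sqrt{-4 + c}$
$N{\left(t,X \right)} = 0$
$r = i \sqrt{37}$ ($r = \sqrt{0 - 37} = \sqrt{-37} = i \sqrt{37} \approx 6.0828 i$)
$b r + K{\left(1,u{\left(-2,5 \right)} \right)} = 13 i \sqrt{37} - \left(3 - \sqrt{-4 + 0}\right) = 13 i \sqrt{37} - \left(3 - \sqrt{-4}\right) = 13 i \sqrt{37} - \left(3 - 2 i\right) = -3 + 2 i + 13 i \sqrt{37}$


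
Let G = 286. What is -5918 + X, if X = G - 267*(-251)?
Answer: 61385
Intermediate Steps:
X = 67303 (X = 286 - 267*(-251) = 286 + 67017 = 67303)
-5918 + X = -5918 + 67303 = 61385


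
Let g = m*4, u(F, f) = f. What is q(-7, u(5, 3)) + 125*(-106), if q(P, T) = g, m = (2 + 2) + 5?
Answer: -13214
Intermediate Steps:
m = 9 (m = 4 + 5 = 9)
g = 36 (g = 9*4 = 36)
q(P, T) = 36
q(-7, u(5, 3)) + 125*(-106) = 36 + 125*(-106) = 36 - 13250 = -13214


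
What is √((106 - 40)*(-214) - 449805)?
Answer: I*√463929 ≈ 681.12*I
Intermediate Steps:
√((106 - 40)*(-214) - 449805) = √(66*(-214) - 449805) = √(-14124 - 449805) = √(-463929) = I*√463929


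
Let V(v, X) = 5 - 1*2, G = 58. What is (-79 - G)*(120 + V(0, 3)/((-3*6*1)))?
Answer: -98503/6 ≈ -16417.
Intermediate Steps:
V(v, X) = 3 (V(v, X) = 5 - 2 = 3)
(-79 - G)*(120 + V(0, 3)/((-3*6*1))) = (-79 - 1*58)*(120 + 3/((-3*6*1))) = (-79 - 58)*(120 + 3/((-18*1))) = -137*(120 + 3/(-18)) = -137*(120 + 3*(-1/18)) = -137*(120 - ⅙) = -137*719/6 = -98503/6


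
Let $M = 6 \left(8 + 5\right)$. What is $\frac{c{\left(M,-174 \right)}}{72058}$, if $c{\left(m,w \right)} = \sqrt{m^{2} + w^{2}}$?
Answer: $\frac{3 \sqrt{1010}}{36029} \approx 0.0026462$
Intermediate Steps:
$M = 78$ ($M = 6 \cdot 13 = 78$)
$\frac{c{\left(M,-174 \right)}}{72058} = \frac{\sqrt{78^{2} + \left(-174\right)^{2}}}{72058} = \sqrt{6084 + 30276} \cdot \frac{1}{72058} = \sqrt{36360} \cdot \frac{1}{72058} = 6 \sqrt{1010} \cdot \frac{1}{72058} = \frac{3 \sqrt{1010}}{36029}$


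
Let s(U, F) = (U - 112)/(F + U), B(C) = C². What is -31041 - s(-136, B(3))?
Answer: -3942455/127 ≈ -31043.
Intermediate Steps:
s(U, F) = (-112 + U)/(F + U)
-31041 - s(-136, B(3)) = -31041 - (-112 - 136)/(3² - 136) = -31041 - (-248)/(9 - 136) = -31041 - (-248)/(-127) = -31041 - (-1)*(-248)/127 = -31041 - 1*248/127 = -31041 - 248/127 = -3942455/127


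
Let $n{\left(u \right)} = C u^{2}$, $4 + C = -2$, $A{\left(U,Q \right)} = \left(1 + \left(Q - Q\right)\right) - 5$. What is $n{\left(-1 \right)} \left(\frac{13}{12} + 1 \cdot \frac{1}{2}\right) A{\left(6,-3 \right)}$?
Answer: $38$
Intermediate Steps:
$A{\left(U,Q \right)} = -4$ ($A{\left(U,Q \right)} = \left(1 + 0\right) - 5 = 1 - 5 = -4$)
$C = -6$ ($C = -4 - 2 = -6$)
$n{\left(u \right)} = - 6 u^{2}$
$n{\left(-1 \right)} \left(\frac{13}{12} + 1 \cdot \frac{1}{2}\right) A{\left(6,-3 \right)} = - 6 \left(-1\right)^{2} \left(\frac{13}{12} + 1 \cdot \frac{1}{2}\right) \left(-4\right) = \left(-6\right) 1 \left(13 \cdot \frac{1}{12} + 1 \cdot \frac{1}{2}\right) \left(-4\right) = - 6 \left(\frac{13}{12} + \frac{1}{2}\right) \left(-4\right) = \left(-6\right) \frac{19}{12} \left(-4\right) = \left(- \frac{19}{2}\right) \left(-4\right) = 38$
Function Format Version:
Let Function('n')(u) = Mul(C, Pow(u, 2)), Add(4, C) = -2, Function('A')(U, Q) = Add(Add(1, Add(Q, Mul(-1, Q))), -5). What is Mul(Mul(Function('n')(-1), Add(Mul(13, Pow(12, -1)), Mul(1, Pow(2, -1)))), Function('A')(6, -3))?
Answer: 38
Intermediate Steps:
Function('A')(U, Q) = -4 (Function('A')(U, Q) = Add(Add(1, 0), -5) = Add(1, -5) = -4)
C = -6 (C = Add(-4, -2) = -6)
Function('n')(u) = Mul(-6, Pow(u, 2))
Mul(Mul(Function('n')(-1), Add(Mul(13, Pow(12, -1)), Mul(1, Pow(2, -1)))), Function('A')(6, -3)) = Mul(Mul(Mul(-6, Pow(-1, 2)), Add(Mul(13, Pow(12, -1)), Mul(1, Pow(2, -1)))), -4) = Mul(Mul(Mul(-6, 1), Add(Mul(13, Rational(1, 12)), Mul(1, Rational(1, 2)))), -4) = Mul(Mul(-6, Add(Rational(13, 12), Rational(1, 2))), -4) = Mul(Mul(-6, Rational(19, 12)), -4) = Mul(Rational(-19, 2), -4) = 38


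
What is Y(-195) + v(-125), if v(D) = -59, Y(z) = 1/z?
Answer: -11506/195 ≈ -59.005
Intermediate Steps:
Y(-195) + v(-125) = 1/(-195) - 59 = -1/195 - 59 = -11506/195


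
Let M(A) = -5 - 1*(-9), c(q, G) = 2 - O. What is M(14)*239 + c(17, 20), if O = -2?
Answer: 960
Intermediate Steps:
c(q, G) = 4 (c(q, G) = 2 - 1*(-2) = 2 + 2 = 4)
M(A) = 4 (M(A) = -5 + 9 = 4)
M(14)*239 + c(17, 20) = 4*239 + 4 = 956 + 4 = 960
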